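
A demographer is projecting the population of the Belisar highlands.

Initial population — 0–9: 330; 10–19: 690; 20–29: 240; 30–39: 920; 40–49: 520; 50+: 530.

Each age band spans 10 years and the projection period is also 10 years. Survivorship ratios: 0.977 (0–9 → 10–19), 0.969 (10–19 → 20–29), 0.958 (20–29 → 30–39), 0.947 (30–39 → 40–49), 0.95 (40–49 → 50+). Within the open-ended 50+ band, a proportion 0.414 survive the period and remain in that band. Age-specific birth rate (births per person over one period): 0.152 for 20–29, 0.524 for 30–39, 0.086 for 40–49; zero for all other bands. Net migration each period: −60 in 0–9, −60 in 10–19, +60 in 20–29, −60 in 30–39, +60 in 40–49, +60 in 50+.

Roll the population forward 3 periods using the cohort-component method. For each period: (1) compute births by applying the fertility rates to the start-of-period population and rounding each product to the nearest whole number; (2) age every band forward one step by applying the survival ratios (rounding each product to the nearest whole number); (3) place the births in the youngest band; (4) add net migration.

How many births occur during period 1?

563

Let group 1 be 0–9 through group 6 = 50+.
[period 1]
Births: 240 * 0.152 = 36  |  920 * 0.524 = 482  |  520 * 0.086 = 45 → total 563
Group 2: 330 * 0.977 = 322
Group 3: 690 * 0.969 = 669
Group 4: 240 * 0.958 = 230
Group 5: 920 * 0.947 = 871
Group 6: 520 * 0.95 + 530 * 0.414 = 494 + 219 = 713
Net migration: Group 1 − 60 → 503; Group 2 − 60 → 262; Group 3 + 60 → 729; Group 4 − 60 → 170; Group 5 + 60 → 931; Group 6 + 60 → 773
→ [503, 262, 729, 170, 931, 773]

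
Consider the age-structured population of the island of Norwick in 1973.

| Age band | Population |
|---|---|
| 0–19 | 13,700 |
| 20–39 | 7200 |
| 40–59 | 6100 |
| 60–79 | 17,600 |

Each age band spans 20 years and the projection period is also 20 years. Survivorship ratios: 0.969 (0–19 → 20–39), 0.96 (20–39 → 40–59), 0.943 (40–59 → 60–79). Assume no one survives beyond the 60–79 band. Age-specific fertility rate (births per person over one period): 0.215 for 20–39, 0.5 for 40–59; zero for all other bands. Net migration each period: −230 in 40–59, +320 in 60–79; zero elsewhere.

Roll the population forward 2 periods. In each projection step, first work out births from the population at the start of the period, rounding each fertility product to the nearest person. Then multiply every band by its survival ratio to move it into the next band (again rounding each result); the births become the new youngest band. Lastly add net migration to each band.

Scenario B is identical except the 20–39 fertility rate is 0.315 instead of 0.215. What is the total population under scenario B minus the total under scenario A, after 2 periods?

2026

(Bands numbered youngest = 1 to oldest = 4.)
Period 1:
Births: 7200 × 0.215 = 1548 ; 6100 × 0.5 = 3050 — total 4598
Band 2: 13700 × 0.969 = 13275
Band 3: 7200 × 0.96 = 6912
Band 4: 6100 × 0.943 = 5752
Net migration: Band 3 − 230 → 6682; Band 4 + 320 → 6072
Population now: 0–19=4598, 20–39=13275, 40–59=6682, 60–79=6072
Period 2:
Births: 13275 × 0.215 = 2854 ; 6682 × 0.5 = 3341 — total 6195
Band 2: 4598 × 0.969 = 4455
Band 3: 13275 × 0.96 = 12744
Band 4: 6682 × 0.943 = 6301
Net migration: Band 3 − 230 → 12514; Band 4 + 320 → 6621
Population now: 0–19=6195, 20–39=4455, 40–59=12514, 60–79=6621
Scenario A total after 2 periods: 29785
Scenario B projection —
Period 1:
Births: 7200 × 0.315 = 2268 ; 6100 × 0.5 = 3050 — total 5318
Band 2: 13700 × 0.969 = 13275
Band 3: 7200 × 0.96 = 6912
Band 4: 6100 × 0.943 = 5752
Net migration: Band 3 − 230 → 6682; Band 4 + 320 → 6072
Population now: 0–19=5318, 20–39=13275, 40–59=6682, 60–79=6072
Period 2:
Births: 13275 × 0.315 = 4182 ; 6682 × 0.5 = 3341 — total 7523
Band 2: 5318 × 0.969 = 5153
Band 3: 13275 × 0.96 = 12744
Band 4: 6682 × 0.943 = 6301
Net migration: Band 3 − 230 → 12514; Band 4 + 320 → 6621
Population now: 0–19=7523, 20–39=5153, 40–59=12514, 60–79=6621
Scenario B total after 2 periods: 31811
Difference B − A = 31811 − 29785 = 2026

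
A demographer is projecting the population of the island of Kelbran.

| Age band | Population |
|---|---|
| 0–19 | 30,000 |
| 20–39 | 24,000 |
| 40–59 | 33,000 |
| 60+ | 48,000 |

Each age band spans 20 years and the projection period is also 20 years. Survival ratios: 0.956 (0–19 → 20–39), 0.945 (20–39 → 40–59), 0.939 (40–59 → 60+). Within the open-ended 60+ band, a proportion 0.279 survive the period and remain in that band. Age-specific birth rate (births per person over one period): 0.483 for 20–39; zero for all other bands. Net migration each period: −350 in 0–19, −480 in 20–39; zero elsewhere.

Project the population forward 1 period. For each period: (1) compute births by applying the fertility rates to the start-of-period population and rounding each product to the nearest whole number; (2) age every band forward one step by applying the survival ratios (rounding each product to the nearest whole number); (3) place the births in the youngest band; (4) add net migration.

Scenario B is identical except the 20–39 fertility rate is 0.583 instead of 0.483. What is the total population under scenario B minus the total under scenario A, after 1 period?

— Period 1 —
Births: 24000 × 0.483 = 11592
20–39: 30000 × 0.956 = 28680
40–59: 24000 × 0.945 = 22680
60+: 33000 × 0.939 + 48000 × 0.279 = 30987 + 13392 = 44379
Net migration: 0–19 − 350 → 11242; 20–39 − 480 → 28200
Population now: 0–19=11242, 20–39=28200, 40–59=22680, 60+=44379
Scenario A total after 1 period: 106501
Scenario B projection —
— Period 1 —
Births: 24000 × 0.583 = 13992
20–39: 30000 × 0.956 = 28680
40–59: 24000 × 0.945 = 22680
60+: 33000 × 0.939 + 48000 × 0.279 = 30987 + 13392 = 44379
Net migration: 0–19 − 350 → 13642; 20–39 − 480 → 28200
Population now: 0–19=13642, 20–39=28200, 40–59=22680, 60+=44379
Scenario B total after 1 period: 108901
Difference B − A = 108901 − 106501 = 2400

2400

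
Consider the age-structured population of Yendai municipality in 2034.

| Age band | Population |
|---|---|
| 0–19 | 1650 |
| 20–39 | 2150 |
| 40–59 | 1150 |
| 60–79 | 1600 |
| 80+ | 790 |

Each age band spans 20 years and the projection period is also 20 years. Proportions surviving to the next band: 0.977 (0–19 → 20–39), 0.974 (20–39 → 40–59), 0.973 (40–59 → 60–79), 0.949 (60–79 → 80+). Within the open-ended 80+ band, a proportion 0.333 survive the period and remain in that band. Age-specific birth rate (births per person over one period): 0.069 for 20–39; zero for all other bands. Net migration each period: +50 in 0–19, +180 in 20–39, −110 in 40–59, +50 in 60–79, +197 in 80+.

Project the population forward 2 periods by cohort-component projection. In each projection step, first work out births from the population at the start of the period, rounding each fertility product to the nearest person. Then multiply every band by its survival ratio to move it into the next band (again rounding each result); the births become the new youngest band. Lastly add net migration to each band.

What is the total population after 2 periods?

[period 1]
Births: 2150 × 0.069 = 148
20–39: 1650 × 0.977 = 1612
40–59: 2150 × 0.974 = 2094
60–79: 1150 × 0.973 = 1119
80+: 1600 × 0.949 + 790 × 0.333 = 1518 + 263 = 1781
Net migration: 0–19 + 50 → 198; 20–39 + 180 → 1792; 40–59 − 110 → 1984; 60–79 + 50 → 1169; 80+ + 197 → 1978
Giving 198 / 1792 / 1984 / 1169 / 1978.
[period 2]
Births: 1792 × 0.069 = 124
20–39: 198 × 0.977 = 193
40–59: 1792 × 0.974 = 1745
60–79: 1984 × 0.973 = 1930
80+: 1169 × 0.949 + 1978 × 0.333 = 1109 + 659 = 1768
Net migration: 0–19 + 50 → 174; 20–39 + 180 → 373; 40–59 − 110 → 1635; 60–79 + 50 → 1980; 80+ + 197 → 1965
Giving 174 / 373 / 1635 / 1980 / 1965.
Total after period 2: 174 + 373 + 1635 + 1980 + 1965 = 6127

6127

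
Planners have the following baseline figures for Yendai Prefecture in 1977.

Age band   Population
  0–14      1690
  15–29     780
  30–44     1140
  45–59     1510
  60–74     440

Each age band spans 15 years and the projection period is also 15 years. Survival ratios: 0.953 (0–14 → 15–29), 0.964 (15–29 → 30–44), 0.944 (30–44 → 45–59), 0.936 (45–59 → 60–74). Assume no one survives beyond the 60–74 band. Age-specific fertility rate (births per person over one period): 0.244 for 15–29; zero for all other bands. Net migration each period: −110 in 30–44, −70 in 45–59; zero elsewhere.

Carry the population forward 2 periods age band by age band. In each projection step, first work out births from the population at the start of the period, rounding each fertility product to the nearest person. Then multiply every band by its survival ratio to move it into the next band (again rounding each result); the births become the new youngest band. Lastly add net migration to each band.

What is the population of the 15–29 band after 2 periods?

181

(Bands numbered youngest = 1 to oldest = 5.)
Period 1:
Births: 780 × 0.244 = 190
Band 2: 1690 × 0.953 = 1611
Band 3: 780 × 0.964 = 752
Band 4: 1140 × 0.944 = 1076
Band 5: 1510 × 0.936 = 1413
Net migration: Band 3 − 110 → 642; Band 4 − 70 → 1006
Population now: 0–14=190, 15–29=1611, 30–44=642, 45–59=1006, 60–74=1413
Period 2:
Births: 1611 × 0.244 = 393
Band 2: 190 × 0.953 = 181
Band 3: 1611 × 0.964 = 1553
Band 4: 642 × 0.944 = 606
Band 5: 1006 × 0.936 = 942
Net migration: Band 3 − 110 → 1443; Band 4 − 70 → 536
Population now: 0–14=393, 15–29=181, 30–44=1443, 45–59=536, 60–74=942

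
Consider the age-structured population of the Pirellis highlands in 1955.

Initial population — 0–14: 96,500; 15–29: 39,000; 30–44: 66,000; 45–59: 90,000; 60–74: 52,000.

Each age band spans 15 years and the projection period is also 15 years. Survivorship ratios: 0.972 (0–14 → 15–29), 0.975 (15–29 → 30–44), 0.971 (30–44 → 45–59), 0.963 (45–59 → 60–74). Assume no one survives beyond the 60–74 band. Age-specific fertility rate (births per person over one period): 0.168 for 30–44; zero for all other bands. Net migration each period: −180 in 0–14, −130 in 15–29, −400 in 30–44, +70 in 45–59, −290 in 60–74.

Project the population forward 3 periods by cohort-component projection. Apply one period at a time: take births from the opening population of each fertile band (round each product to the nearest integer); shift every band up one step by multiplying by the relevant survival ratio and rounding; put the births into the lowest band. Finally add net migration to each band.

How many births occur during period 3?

Numbering the groups 1..5 from youngest to oldest:
[period 1]
Births: 66000 × 0.168 = 11088
Group 2: 96500 × 0.972 = 93798
Group 3: 39000 × 0.975 = 38025
Group 4: 66000 × 0.971 = 64086
Group 5: 90000 × 0.963 = 86670
Net migration: Group 1 − 180 → 10908; Group 2 − 130 → 93668; Group 3 − 400 → 37625; Group 4 + 70 → 64156; Group 5 − 290 → 86380
→ [10908, 93668, 37625, 64156, 86380]
[period 2]
Births: 37625 × 0.168 = 6321
Group 2: 10908 × 0.972 = 10603
Group 3: 93668 × 0.975 = 91326
Group 4: 37625 × 0.971 = 36534
Group 5: 64156 × 0.963 = 61782
Net migration: Group 1 − 180 → 6141; Group 2 − 130 → 10473; Group 3 − 400 → 90926; Group 4 + 70 → 36604; Group 5 − 290 → 61492
→ [6141, 10473, 90926, 36604, 61492]
[period 3]
Births: 90926 × 0.168 = 15276
Group 2: 6141 × 0.972 = 5969
Group 3: 10473 × 0.975 = 10211
Group 4: 90926 × 0.971 = 88289
Group 5: 36604 × 0.963 = 35250
Net migration: Group 1 − 180 → 15096; Group 2 − 130 → 5839; Group 3 − 400 → 9811; Group 4 + 70 → 88359; Group 5 − 290 → 34960
→ [15096, 5839, 9811, 88359, 34960]

15276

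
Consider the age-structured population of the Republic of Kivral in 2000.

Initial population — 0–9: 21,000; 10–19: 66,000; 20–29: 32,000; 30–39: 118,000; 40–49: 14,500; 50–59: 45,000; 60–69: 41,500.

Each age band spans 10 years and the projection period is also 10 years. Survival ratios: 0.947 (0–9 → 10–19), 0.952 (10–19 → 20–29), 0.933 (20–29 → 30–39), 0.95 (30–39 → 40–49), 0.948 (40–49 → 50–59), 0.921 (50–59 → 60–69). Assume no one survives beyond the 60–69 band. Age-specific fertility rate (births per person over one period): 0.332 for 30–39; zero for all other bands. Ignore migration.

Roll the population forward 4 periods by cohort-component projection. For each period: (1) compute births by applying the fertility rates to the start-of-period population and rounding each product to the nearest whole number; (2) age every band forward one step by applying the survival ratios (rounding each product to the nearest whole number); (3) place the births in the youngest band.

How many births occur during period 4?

5864

[period 1]
Births: 118000 × 0.332 = 39176
10–19: 21000 × 0.947 = 19887
20–29: 66000 × 0.952 = 62832
30–39: 32000 × 0.933 = 29856
40–49: 118000 × 0.95 = 112100
50–59: 14500 × 0.948 = 13746
60–69: 45000 × 0.921 = 41445
→ [39176, 19887, 62832, 29856, 112100, 13746, 41445]
[period 2]
Births: 29856 × 0.332 = 9912
10–19: 39176 × 0.947 = 37100
20–29: 19887 × 0.952 = 18932
30–39: 62832 × 0.933 = 58622
40–49: 29856 × 0.95 = 28363
50–59: 112100 × 0.948 = 106271
60–69: 13746 × 0.921 = 12660
→ [9912, 37100, 18932, 58622, 28363, 106271, 12660]
[period 3]
Births: 58622 × 0.332 = 19463
10–19: 9912 × 0.947 = 9387
20–29: 37100 × 0.952 = 35319
30–39: 18932 × 0.933 = 17664
40–49: 58622 × 0.95 = 55691
50–59: 28363 × 0.948 = 26888
60–69: 106271 × 0.921 = 97876
→ [19463, 9387, 35319, 17664, 55691, 26888, 97876]
[period 4]
Births: 17664 × 0.332 = 5864
10–19: 19463 × 0.947 = 18431
20–29: 9387 × 0.952 = 8936
30–39: 35319 × 0.933 = 32953
40–49: 17664 × 0.95 = 16781
50–59: 55691 × 0.948 = 52795
60–69: 26888 × 0.921 = 24764
→ [5864, 18431, 8936, 32953, 16781, 52795, 24764]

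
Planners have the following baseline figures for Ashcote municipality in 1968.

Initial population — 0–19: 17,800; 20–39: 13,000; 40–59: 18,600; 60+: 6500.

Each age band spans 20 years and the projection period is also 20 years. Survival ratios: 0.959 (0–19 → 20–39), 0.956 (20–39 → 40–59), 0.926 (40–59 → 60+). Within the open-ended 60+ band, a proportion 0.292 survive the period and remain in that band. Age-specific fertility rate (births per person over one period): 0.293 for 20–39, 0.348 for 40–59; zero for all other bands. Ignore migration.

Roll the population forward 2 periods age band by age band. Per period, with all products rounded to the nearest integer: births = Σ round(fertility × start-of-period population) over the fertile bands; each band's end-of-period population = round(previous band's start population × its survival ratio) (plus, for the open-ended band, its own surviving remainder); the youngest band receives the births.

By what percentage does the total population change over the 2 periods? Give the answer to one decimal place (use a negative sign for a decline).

-5.9

(Bands numbered youngest = 1 to oldest = 4.)
[period 1]
Births: 13000 * 0.293 = 3809, 18600 * 0.348 = 6473 — total 10282
Band 2: 17800 * 0.959 = 17070
Band 3: 13000 * 0.956 = 12428
Band 4: 18600 * 0.926 + 6500 * 0.292 = 17224 + 1898 = 19122
Giving 10282 / 17070 / 12428 / 19122.
[period 2]
Births: 17070 * 0.293 = 5002, 12428 * 0.348 = 4325 — total 9327
Band 2: 10282 * 0.959 = 9860
Band 3: 17070 * 0.956 = 16319
Band 4: 12428 * 0.926 + 19122 * 0.292 = 11508 + 5584 = 17092
Giving 9327 / 9860 / 16319 / 17092.
Total: 55900 → 52598; change = -3302; percentage change = -5.9%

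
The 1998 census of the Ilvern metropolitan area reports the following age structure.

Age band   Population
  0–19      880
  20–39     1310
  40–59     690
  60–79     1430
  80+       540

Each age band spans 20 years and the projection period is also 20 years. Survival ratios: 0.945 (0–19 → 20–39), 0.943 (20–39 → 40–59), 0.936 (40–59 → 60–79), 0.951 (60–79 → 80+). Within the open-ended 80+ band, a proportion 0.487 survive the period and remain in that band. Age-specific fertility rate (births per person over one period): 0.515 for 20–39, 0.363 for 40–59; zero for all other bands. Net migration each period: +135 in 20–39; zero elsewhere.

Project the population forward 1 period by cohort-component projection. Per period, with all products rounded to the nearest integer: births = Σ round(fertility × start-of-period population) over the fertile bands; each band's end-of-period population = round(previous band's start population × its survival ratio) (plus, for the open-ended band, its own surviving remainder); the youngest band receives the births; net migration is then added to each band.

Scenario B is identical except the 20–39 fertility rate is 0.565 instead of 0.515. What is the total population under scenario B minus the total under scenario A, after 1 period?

Numbering the bands 1..5 from youngest to oldest:
Period 1.
Births: 1310 × 0.515 = 675 ; 690 × 0.363 = 250 ⇒ total 925
Band 2: 880 × 0.945 = 832
Band 3: 1310 × 0.943 = 1235
Band 4: 690 × 0.936 = 646
Band 5: 1430 × 0.951 + 540 × 0.487 = 1360 + 263 = 1623
Net migration: Band 2 + 135 → 967
Giving 925 / 967 / 1235 / 646 / 1623.
Scenario A total after 1 period: 5396
Scenario B projection —
Period 1.
Births: 1310 × 0.565 = 740 ; 690 × 0.363 = 250 ⇒ total 990
Band 2: 880 × 0.945 = 832
Band 3: 1310 × 0.943 = 1235
Band 4: 690 × 0.936 = 646
Band 5: 1430 × 0.951 + 540 × 0.487 = 1360 + 263 = 1623
Net migration: Band 2 + 135 → 967
Giving 990 / 967 / 1235 / 646 / 1623.
Scenario B total after 1 period: 5461
Difference B − A = 5461 − 5396 = 65

65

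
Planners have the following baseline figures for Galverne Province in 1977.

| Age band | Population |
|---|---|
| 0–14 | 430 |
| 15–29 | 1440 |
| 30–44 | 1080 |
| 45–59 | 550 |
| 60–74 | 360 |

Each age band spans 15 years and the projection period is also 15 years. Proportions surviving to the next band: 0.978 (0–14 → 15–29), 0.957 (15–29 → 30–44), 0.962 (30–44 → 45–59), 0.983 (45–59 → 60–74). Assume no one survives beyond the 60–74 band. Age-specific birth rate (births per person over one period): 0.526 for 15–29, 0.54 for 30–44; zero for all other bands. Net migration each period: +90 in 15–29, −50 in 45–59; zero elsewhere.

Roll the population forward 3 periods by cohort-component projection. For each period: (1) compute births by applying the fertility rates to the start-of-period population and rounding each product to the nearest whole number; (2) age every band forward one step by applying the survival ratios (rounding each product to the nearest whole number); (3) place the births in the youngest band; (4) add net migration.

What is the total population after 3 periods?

Period 1:
Births: 1440 * 0.526 = 757 ; 1080 * 0.54 = 583 — total 1340
15–29: 430 * 0.978 = 421
30–44: 1440 * 0.957 = 1378
45–59: 1080 * 0.962 = 1039
60–74: 550 * 0.983 = 541
Net migration: 15–29 + 90 → 511; 45–59 − 50 → 989
Giving 1340 / 511 / 1378 / 989 / 541.
Period 2:
Births: 511 * 0.526 = 269 ; 1378 * 0.54 = 744 — total 1013
15–29: 1340 * 0.978 = 1311
30–44: 511 * 0.957 = 489
45–59: 1378 * 0.962 = 1326
60–74: 989 * 0.983 = 972
Net migration: 15–29 + 90 → 1401; 45–59 − 50 → 1276
Giving 1013 / 1401 / 489 / 1276 / 972.
Period 3:
Births: 1401 * 0.526 = 737 ; 489 * 0.54 = 264 — total 1001
15–29: 1013 * 0.978 = 991
30–44: 1401 * 0.957 = 1341
45–59: 489 * 0.962 = 470
60–74: 1276 * 0.983 = 1254
Net migration: 15–29 + 90 → 1081; 45–59 − 50 → 420
Giving 1001 / 1081 / 1341 / 420 / 1254.
Total after period 3: 1001 + 1081 + 1341 + 420 + 1254 = 5097

5097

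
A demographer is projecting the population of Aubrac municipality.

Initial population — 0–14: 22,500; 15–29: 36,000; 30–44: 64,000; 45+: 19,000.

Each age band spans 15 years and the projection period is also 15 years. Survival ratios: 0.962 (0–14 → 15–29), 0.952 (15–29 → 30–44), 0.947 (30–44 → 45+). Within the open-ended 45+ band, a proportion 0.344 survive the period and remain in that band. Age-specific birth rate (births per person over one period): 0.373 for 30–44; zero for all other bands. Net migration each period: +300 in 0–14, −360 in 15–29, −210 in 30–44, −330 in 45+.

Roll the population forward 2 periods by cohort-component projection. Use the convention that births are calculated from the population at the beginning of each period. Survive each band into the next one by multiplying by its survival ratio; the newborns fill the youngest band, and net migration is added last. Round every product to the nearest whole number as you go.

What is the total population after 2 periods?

— Period 1 —
Births: 64000 × 0.373 = 23872
15–29: 22500 × 0.962 = 21645
30–44: 36000 × 0.952 = 34272
45+: 64000 × 0.947 + 19000 × 0.344 = 60608 + 6536 = 67144
Net migration: 0–14 + 300 → 24172; 15–29 − 360 → 21285; 30–44 − 210 → 34062; 45+ − 330 → 66814
End of period: [24172, 21285, 34062, 66814]
— Period 2 —
Births: 34062 × 0.373 = 12705
15–29: 24172 × 0.962 = 23253
30–44: 21285 × 0.952 = 20263
45+: 34062 × 0.947 + 66814 × 0.344 = 32257 + 22984 = 55241
Net migration: 0–14 + 300 → 13005; 15–29 − 360 → 22893; 30–44 − 210 → 20053; 45+ − 330 → 54911
End of period: [13005, 22893, 20053, 54911]
Total after period 2: 13005 + 22893 + 20053 + 54911 = 110862

110862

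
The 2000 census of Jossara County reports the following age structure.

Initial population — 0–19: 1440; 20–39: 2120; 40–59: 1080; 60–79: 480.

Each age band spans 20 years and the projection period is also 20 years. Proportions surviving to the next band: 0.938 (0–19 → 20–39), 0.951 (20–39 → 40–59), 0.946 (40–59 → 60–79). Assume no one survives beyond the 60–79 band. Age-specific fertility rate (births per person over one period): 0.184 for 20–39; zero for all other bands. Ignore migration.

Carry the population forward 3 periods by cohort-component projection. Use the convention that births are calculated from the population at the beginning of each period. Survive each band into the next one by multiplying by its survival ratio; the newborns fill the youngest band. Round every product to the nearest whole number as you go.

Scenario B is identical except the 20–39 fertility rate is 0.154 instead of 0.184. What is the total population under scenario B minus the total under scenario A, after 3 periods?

Call the groups 1 to 4, youngest first.
— Period 1 —
Births: 2120 × 0.184 = 390
Group 2: 1440 × 0.938 = 1351
Group 3: 2120 × 0.951 = 2016
Group 4: 1080 × 0.946 = 1022
Population now: 0–19=390, 20–39=1351, 40–59=2016, 60–79=1022
— Period 2 —
Births: 1351 × 0.184 = 249
Group 2: 390 × 0.938 = 366
Group 3: 1351 × 0.951 = 1285
Group 4: 2016 × 0.946 = 1907
Population now: 0–19=249, 20–39=366, 40–59=1285, 60–79=1907
— Period 3 —
Births: 366 × 0.184 = 67
Group 2: 249 × 0.938 = 234
Group 3: 366 × 0.951 = 348
Group 4: 1285 × 0.946 = 1216
Population now: 0–19=67, 20–39=234, 40–59=348, 60–79=1216
Scenario A total after 3 periods: 1865
Scenario B projection —
— Period 1 —
Births: 2120 × 0.154 = 326
Group 2: 1440 × 0.938 = 1351
Group 3: 2120 × 0.951 = 2016
Group 4: 1080 × 0.946 = 1022
Population now: 0–19=326, 20–39=1351, 40–59=2016, 60–79=1022
— Period 2 —
Births: 1351 × 0.154 = 208
Group 2: 326 × 0.938 = 306
Group 3: 1351 × 0.951 = 1285
Group 4: 2016 × 0.946 = 1907
Population now: 0–19=208, 20–39=306, 40–59=1285, 60–79=1907
— Period 3 —
Births: 306 × 0.154 = 47
Group 2: 208 × 0.938 = 195
Group 3: 306 × 0.951 = 291
Group 4: 1285 × 0.946 = 1216
Population now: 0–19=47, 20–39=195, 40–59=291, 60–79=1216
Scenario B total after 3 periods: 1749
Difference B − A = 1749 − 1865 = -116

-116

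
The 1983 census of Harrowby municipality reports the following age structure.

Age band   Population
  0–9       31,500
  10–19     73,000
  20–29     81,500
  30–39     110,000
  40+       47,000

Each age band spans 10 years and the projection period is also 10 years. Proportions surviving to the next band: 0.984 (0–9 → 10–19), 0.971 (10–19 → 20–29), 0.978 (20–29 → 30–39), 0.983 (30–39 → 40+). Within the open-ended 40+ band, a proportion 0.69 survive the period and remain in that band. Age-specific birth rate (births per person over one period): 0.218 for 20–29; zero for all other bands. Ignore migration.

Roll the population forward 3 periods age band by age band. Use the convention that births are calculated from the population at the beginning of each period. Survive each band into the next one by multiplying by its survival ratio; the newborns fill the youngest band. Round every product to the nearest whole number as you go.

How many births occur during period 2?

15452

Period 1:
Births: 81500 × 0.218 = 17767
10–19: 31500 × 0.984 = 30996
20–29: 73000 × 0.971 = 70883
30–39: 81500 × 0.978 = 79707
40+: 110000 × 0.983 + 47000 × 0.69 = 108130 + 32430 = 140560
Population now: 0–9=17767, 10–19=30996, 20–29=70883, 30–39=79707, 40+=140560
Period 2:
Births: 70883 × 0.218 = 15452
10–19: 17767 × 0.984 = 17483
20–29: 30996 × 0.971 = 30097
30–39: 70883 × 0.978 = 69324
40+: 79707 × 0.983 + 140560 × 0.69 = 78352 + 96986 = 175338
Population now: 0–9=15452, 10–19=17483, 20–29=30097, 30–39=69324, 40+=175338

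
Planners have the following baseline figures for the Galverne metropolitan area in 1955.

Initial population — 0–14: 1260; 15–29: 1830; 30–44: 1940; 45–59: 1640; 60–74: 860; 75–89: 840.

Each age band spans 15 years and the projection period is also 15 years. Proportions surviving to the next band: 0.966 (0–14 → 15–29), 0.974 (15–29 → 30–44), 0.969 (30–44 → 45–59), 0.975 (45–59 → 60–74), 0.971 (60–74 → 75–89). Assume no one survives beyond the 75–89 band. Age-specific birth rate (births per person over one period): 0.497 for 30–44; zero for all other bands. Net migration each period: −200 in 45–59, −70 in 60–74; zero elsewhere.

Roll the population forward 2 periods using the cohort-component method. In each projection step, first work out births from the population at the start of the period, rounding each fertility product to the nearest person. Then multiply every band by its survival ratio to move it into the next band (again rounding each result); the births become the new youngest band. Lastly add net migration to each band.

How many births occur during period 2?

886

After projecting period 1:
Births: 1940 × 0.497 = 964
15–29: 1260 × 0.966 = 1217
30–44: 1830 × 0.974 = 1782
45–59: 1940 × 0.969 = 1880
60–74: 1640 × 0.975 = 1599
75–89: 860 × 0.971 = 835
Net migration: 45–59 − 200 → 1680; 60–74 − 70 → 1529
Giving 964 / 1217 / 1782 / 1680 / 1529 / 835.
After projecting period 2:
Births: 1782 × 0.497 = 886
15–29: 964 × 0.966 = 931
30–44: 1217 × 0.974 = 1185
45–59: 1782 × 0.969 = 1727
60–74: 1680 × 0.975 = 1638
75–89: 1529 × 0.971 = 1485
Net migration: 45–59 − 200 → 1527; 60–74 − 70 → 1568
Giving 886 / 931 / 1185 / 1527 / 1568 / 1485.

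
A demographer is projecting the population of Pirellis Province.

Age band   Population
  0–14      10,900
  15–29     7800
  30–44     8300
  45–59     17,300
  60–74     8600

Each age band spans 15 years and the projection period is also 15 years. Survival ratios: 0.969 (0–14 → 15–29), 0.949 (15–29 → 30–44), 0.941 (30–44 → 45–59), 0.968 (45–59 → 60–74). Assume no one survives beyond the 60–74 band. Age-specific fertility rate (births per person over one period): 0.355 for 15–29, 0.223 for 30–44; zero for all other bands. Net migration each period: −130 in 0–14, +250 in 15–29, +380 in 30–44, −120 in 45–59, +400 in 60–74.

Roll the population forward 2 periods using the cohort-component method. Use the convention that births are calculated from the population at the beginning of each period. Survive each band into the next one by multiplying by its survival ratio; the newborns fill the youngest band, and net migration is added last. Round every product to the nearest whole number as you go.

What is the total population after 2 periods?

35732

[period 1]
Births: 7800 * 0.355 = 2769  |  8300 * 0.223 = 1851 — total 4620
15–29: 10900 * 0.969 = 10562
30–44: 7800 * 0.949 = 7402
45–59: 8300 * 0.941 = 7810
60–74: 17300 * 0.968 = 16746
Net migration: 0–14 − 130 → 4490; 15–29 + 250 → 10812; 30–44 + 380 → 7782; 45–59 − 120 → 7690; 60–74 + 400 → 17146
→ [4490, 10812, 7782, 7690, 17146]
[period 2]
Births: 10812 * 0.355 = 3838  |  7782 * 0.223 = 1735 — total 5573
15–29: 4490 * 0.969 = 4351
30–44: 10812 * 0.949 = 10261
45–59: 7782 * 0.941 = 7323
60–74: 7690 * 0.968 = 7444
Net migration: 0–14 − 130 → 5443; 15–29 + 250 → 4601; 30–44 + 380 → 10641; 45–59 − 120 → 7203; 60–74 + 400 → 7844
→ [5443, 4601, 10641, 7203, 7844]
Total after period 2: 5443 + 4601 + 10641 + 7203 + 7844 = 35732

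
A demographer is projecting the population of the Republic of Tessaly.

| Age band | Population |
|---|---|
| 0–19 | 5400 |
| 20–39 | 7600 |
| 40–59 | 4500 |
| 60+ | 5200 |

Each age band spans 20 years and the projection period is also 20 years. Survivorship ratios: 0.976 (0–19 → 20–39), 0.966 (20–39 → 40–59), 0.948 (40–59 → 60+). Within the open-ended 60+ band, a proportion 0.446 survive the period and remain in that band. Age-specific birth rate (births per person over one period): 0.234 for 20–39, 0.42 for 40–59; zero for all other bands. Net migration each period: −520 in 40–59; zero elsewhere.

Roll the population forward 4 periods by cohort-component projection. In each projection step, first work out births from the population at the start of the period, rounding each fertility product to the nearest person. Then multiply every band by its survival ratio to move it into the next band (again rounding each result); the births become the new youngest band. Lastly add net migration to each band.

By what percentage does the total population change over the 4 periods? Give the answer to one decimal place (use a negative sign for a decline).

-34.8

— Period 1 —
Births: 7600 × 0.234 = 1778, 4500 × 0.42 = 1890 → total 3668
20–39: 5400 × 0.976 = 5270
40–59: 7600 × 0.966 = 7342
60+: 4500 × 0.948 + 5200 × 0.446 = 4266 + 2319 = 6585
Net migration: 40–59 − 520 → 6822
Population now: 0–19=3668, 20–39=5270, 40–59=6822, 60+=6585
— Period 2 —
Births: 5270 × 0.234 = 1233, 6822 × 0.42 = 2865 → total 4098
20–39: 3668 × 0.976 = 3580
40–59: 5270 × 0.966 = 5091
60+: 6822 × 0.948 + 6585 × 0.446 = 6467 + 2937 = 9404
Net migration: 40–59 − 520 → 4571
Population now: 0–19=4098, 20–39=3580, 40–59=4571, 60+=9404
— Period 3 —
Births: 3580 × 0.234 = 838, 4571 × 0.42 = 1920 → total 2758
20–39: 4098 × 0.976 = 4000
40–59: 3580 × 0.966 = 3458
60+: 4571 × 0.948 + 9404 × 0.446 = 4333 + 4194 = 8527
Net migration: 40–59 − 520 → 2938
Population now: 0–19=2758, 20–39=4000, 40–59=2938, 60+=8527
— Period 4 —
Births: 4000 × 0.234 = 936, 2938 × 0.42 = 1234 → total 2170
20–39: 2758 × 0.976 = 2692
40–59: 4000 × 0.966 = 3864
60+: 2938 × 0.948 + 8527 × 0.446 = 2785 + 3803 = 6588
Net migration: 40–59 − 520 → 3344
Population now: 0–19=2170, 20–39=2692, 40–59=3344, 60+=6588
Total: 22700 → 14794; change = -7906; percentage change = -34.8%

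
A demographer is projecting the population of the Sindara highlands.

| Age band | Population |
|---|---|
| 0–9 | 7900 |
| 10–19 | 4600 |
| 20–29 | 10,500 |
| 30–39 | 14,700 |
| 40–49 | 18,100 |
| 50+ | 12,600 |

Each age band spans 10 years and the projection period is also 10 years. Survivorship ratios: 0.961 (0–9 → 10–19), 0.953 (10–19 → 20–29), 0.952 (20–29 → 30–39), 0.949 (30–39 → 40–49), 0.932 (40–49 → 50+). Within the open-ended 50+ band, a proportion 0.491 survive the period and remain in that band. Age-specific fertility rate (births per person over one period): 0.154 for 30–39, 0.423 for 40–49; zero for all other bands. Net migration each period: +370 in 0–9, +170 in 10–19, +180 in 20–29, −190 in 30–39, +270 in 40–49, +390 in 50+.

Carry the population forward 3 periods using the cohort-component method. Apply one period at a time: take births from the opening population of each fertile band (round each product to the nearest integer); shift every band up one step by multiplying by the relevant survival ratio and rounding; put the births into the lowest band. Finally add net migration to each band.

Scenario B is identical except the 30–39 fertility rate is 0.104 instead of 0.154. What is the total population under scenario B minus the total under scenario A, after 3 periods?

-1353

Numbering the groups 1..6 from youngest to oldest:
Period 1.
Births: 14700 × 0.154 = 2264  |  18100 × 0.423 = 7656 — total 9920
Group 2: 7900 × 0.961 = 7592
Group 3: 4600 × 0.953 = 4384
Group 4: 10500 × 0.952 = 9996
Group 5: 14700 × 0.949 = 13950
Group 6: 18100 × 0.932 + 12600 × 0.491 = 16869 + 6187 = 23056
Net migration: Group 1 + 370 → 10290; Group 2 + 170 → 7762; Group 3 + 180 → 4564; Group 4 − 190 → 9806; Group 5 + 270 → 14220; Group 6 + 390 → 23446
→ [10290, 7762, 4564, 9806, 14220, 23446]
Period 2.
Births: 9806 × 0.154 = 1510  |  14220 × 0.423 = 6015 — total 7525
Group 2: 10290 × 0.961 = 9889
Group 3: 7762 × 0.953 = 7397
Group 4: 4564 × 0.952 = 4345
Group 5: 9806 × 0.949 = 9306
Group 6: 14220 × 0.932 + 23446 × 0.491 = 13253 + 11512 = 24765
Net migration: Group 1 + 370 → 7895; Group 2 + 170 → 10059; Group 3 + 180 → 7577; Group 4 − 190 → 4155; Group 5 + 270 → 9576; Group 6 + 390 → 25155
→ [7895, 10059, 7577, 4155, 9576, 25155]
Period 3.
Births: 4155 × 0.154 = 640  |  9576 × 0.423 = 4051 — total 4691
Group 2: 7895 × 0.961 = 7587
Group 3: 10059 × 0.953 = 9586
Group 4: 7577 × 0.952 = 7213
Group 5: 4155 × 0.949 = 3943
Group 6: 9576 × 0.932 + 25155 × 0.491 = 8925 + 12351 = 21276
Net migration: Group 1 + 370 → 5061; Group 2 + 170 → 7757; Group 3 + 180 → 9766; Group 4 − 190 → 7023; Group 5 + 270 → 4213; Group 6 + 390 → 21666
→ [5061, 7757, 9766, 7023, 4213, 21666]
Scenario A total after 3 periods: 55486
Scenario B projection —
Period 1.
Births: 14700 × 0.104 = 1529  |  18100 × 0.423 = 7656 — total 9185
Group 2: 7900 × 0.961 = 7592
Group 3: 4600 × 0.953 = 4384
Group 4: 10500 × 0.952 = 9996
Group 5: 14700 × 0.949 = 13950
Group 6: 18100 × 0.932 + 12600 × 0.491 = 16869 + 6187 = 23056
Net migration: Group 1 + 370 → 9555; Group 2 + 170 → 7762; Group 3 + 180 → 4564; Group 4 − 190 → 9806; Group 5 + 270 → 14220; Group 6 + 390 → 23446
→ [9555, 7762, 4564, 9806, 14220, 23446]
Period 2.
Births: 9806 × 0.104 = 1020  |  14220 × 0.423 = 6015 — total 7035
Group 2: 9555 × 0.961 = 9182
Group 3: 7762 × 0.953 = 7397
Group 4: 4564 × 0.952 = 4345
Group 5: 9806 × 0.949 = 9306
Group 6: 14220 × 0.932 + 23446 × 0.491 = 13253 + 11512 = 24765
Net migration: Group 1 + 370 → 7405; Group 2 + 170 → 9352; Group 3 + 180 → 7577; Group 4 − 190 → 4155; Group 5 + 270 → 9576; Group 6 + 390 → 25155
→ [7405, 9352, 7577, 4155, 9576, 25155]
Period 3.
Births: 4155 × 0.104 = 432  |  9576 × 0.423 = 4051 — total 4483
Group 2: 7405 × 0.961 = 7116
Group 3: 9352 × 0.953 = 8912
Group 4: 7577 × 0.952 = 7213
Group 5: 4155 × 0.949 = 3943
Group 6: 9576 × 0.932 + 25155 × 0.491 = 8925 + 12351 = 21276
Net migration: Group 1 + 370 → 4853; Group 2 + 170 → 7286; Group 3 + 180 → 9092; Group 4 − 190 → 7023; Group 5 + 270 → 4213; Group 6 + 390 → 21666
→ [4853, 7286, 9092, 7023, 4213, 21666]
Scenario B total after 3 periods: 54133
Difference B − A = 54133 − 55486 = -1353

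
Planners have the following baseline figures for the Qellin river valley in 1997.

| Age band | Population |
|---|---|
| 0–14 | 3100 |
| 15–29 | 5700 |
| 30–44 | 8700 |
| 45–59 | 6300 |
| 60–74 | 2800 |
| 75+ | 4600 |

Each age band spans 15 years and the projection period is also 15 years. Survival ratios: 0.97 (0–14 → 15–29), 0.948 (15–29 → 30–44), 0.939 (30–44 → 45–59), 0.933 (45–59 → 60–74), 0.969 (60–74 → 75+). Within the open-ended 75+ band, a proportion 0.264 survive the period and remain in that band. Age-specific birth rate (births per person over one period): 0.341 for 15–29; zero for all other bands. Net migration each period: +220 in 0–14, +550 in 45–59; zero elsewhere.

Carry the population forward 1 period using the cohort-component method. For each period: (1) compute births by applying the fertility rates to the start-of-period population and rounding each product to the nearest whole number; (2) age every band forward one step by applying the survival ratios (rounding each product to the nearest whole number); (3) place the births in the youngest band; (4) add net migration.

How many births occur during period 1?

1944

Period 1.
Births: 5700 × 0.341 = 1944
15–29: 3100 × 0.97 = 3007
30–44: 5700 × 0.948 = 5404
45–59: 8700 × 0.939 = 8169
60–74: 6300 × 0.933 = 5878
75+: 2800 × 0.969 + 4600 × 0.264 = 2713 + 1214 = 3927
Net migration: 0–14 + 220 → 2164; 45–59 + 550 → 8719
Giving 2164 / 3007 / 5404 / 8719 / 5878 / 3927.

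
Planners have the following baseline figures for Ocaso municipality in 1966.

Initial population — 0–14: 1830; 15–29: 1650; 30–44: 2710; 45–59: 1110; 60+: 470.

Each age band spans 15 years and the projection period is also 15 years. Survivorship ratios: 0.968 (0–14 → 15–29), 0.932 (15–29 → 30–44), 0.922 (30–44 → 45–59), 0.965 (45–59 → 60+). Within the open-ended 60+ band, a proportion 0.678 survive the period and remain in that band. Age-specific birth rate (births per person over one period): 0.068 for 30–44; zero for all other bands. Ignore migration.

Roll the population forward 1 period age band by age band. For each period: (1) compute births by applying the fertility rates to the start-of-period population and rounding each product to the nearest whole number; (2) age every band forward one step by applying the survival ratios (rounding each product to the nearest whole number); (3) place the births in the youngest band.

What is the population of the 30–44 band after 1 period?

Numbering the groups 1..5 from youngest to oldest:
Period 1:
Births: 2710 × 0.068 = 184
Group 2: 1830 × 0.968 = 1771
Group 3: 1650 × 0.932 = 1538
Group 4: 2710 × 0.922 = 2499
Group 5: 1110 × 0.965 + 470 × 0.678 = 1071 + 319 = 1390
End of period: [184, 1771, 1538, 2499, 1390]

1538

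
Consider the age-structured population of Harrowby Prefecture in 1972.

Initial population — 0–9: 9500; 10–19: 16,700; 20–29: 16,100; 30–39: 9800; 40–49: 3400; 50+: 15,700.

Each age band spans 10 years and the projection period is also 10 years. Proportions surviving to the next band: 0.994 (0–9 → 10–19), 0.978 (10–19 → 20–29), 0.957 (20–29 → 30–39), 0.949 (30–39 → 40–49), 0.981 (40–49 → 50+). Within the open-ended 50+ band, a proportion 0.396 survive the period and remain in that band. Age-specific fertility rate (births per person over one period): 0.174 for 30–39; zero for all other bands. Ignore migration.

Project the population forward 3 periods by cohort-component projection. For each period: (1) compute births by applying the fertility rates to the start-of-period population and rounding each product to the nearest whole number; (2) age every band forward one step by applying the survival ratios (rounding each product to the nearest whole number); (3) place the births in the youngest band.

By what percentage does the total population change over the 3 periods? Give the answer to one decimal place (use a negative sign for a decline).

Period 1:
Births: 9800 × 0.174 = 1705
10–19: 9500 × 0.994 = 9443
20–29: 16700 × 0.978 = 16333
30–39: 16100 × 0.957 = 15408
40–49: 9800 × 0.949 = 9300
50+: 3400 × 0.981 + 15700 × 0.396 = 3335 + 6217 = 9552
Population now: 0–9=1705, 10–19=9443, 20–29=16333, 30–39=15408, 40–49=9300, 50+=9552
Period 2:
Births: 15408 × 0.174 = 2681
10–19: 1705 × 0.994 = 1695
20–29: 9443 × 0.978 = 9235
30–39: 16333 × 0.957 = 15631
40–49: 15408 × 0.949 = 14622
50+: 9300 × 0.981 + 9552 × 0.396 = 9123 + 3783 = 12906
Population now: 0–9=2681, 10–19=1695, 20–29=9235, 30–39=15631, 40–49=14622, 50+=12906
Period 3:
Births: 15631 × 0.174 = 2720
10–19: 2681 × 0.994 = 2665
20–29: 1695 × 0.978 = 1658
30–39: 9235 × 0.957 = 8838
40–49: 15631 × 0.949 = 14834
50+: 14622 × 0.981 + 12906 × 0.396 = 14344 + 5111 = 19455
Population now: 0–9=2720, 10–19=2665, 20–29=1658, 30–39=8838, 40–49=14834, 50+=19455
Total: 71200 → 50170; change = -21030; percentage change = -29.5%

-29.5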